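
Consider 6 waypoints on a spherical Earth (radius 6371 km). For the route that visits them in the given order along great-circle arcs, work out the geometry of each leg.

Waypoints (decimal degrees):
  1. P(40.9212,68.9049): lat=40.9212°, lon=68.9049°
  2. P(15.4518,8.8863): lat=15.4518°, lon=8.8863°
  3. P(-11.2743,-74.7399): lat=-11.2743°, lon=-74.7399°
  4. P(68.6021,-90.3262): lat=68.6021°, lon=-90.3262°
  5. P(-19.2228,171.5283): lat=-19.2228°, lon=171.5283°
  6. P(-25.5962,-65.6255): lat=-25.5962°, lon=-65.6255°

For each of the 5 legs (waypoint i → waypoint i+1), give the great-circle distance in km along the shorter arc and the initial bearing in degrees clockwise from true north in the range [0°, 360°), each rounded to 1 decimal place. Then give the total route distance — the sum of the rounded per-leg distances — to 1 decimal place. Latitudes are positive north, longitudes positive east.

Leg 1: φ1=0.7142097, φ2=0.2696848, Δφ=-0.4445249, Δλ=-1.0475222 rad; a=sin²(Δφ/2)+cosφ1·cosφ2·sin²(Δλ/2)=0.2307697307; c=2·atan2(√a, √(1-a))=1.002187213; dist=6371·c=6384.935 ≈ 6384.9 km; running total=6384.9 km
Leg 1 bearing: y=sinΔλ·cosφ2=-0.83487926, x=cosφ1·sinφ2-sinφ1·cosφ2·cosΔλ=-0.11417914; θ=atan2(y, x)=-97.7875° <0 so +360° → 262.2125° ≈ 262.2°
Leg 2: φ1=0.2696848, φ2=-0.1967737, Δφ=-0.4664584, Δλ=-1.4595525 rad; a=sin²(Δφ/2)+cosφ1·cosφ2·sin²(Δλ/2)=0.4735756394; c=2·atan2(√a, √(1-a))=1.517922974; dist=6371·c=9670.687 ≈ 9670.7 km; running total=16055.6 km
Leg 2 bearing: y=sinΔλ·cosφ2=-0.97464052, x=cosφ1·sinφ2-sinφ1·cosφ2·cosΔλ=-0.21744624; θ=atan2(y, x)=-102.5769° <0 so +360° → 257.4231° ≈ 257.4°
Leg 3: φ1=-0.1967737, φ2=1.1973325, Δφ=1.3941062, Δλ=-0.2720323 rad; a=sin²(Δφ/2)+cosφ1·cosφ2·sin²(Δλ/2)=0.4186926437; c=2·atan2(√a, √(1-a))=1.407456264; dist=6371·c=8966.904 ≈ 8966.9 km; running total=25022.5 km
Leg 3 bearing: y=sinΔλ·cosφ2=-0.09802940, x=cosφ1·sinφ2-sinφ1·cosφ2·cosΔλ=0.98180787; θ=atan2(y, x)=-5.7018° <0 so +360° → 354.2982° ≈ 354.3°
Leg 4: φ1=1.1973325, φ2=-0.3355012, Δφ=-1.5328337, Δλ=4.5702232 rad; a=sin²(Δφ/2)+cosφ1·cosφ2·sin²(Δλ/2)=0.6776794616; c=2·atan2(√a, √(1-a))=1.934094352; dist=6371·c=12322.115 ≈ 12322.1 km; running total=37344.6 km
Leg 4 bearing: y=sinΔλ·cosφ2=-0.93471936, x=cosφ1·sinφ2-sinφ1·cosφ2·cosΔλ=0.00444390; θ=atan2(y, x)=-89.7276° <0 so +360° → 270.2724° ≈ 270.3°
Leg 5: φ1=-0.3355012, φ2=-0.4467380, Δφ=-0.1112368, Δλ=-4.1391146 rad; a=sin²(Δφ/2)+cosφ1·cosφ2·sin²(Δλ/2)=0.6598213632; c=2·atan2(√a, √(1-a))=1.896148736; dist=6371·c=12080.364 ≈ 12080.4 km; running total=49425.0 km
Leg 5 bearing: y=sinΔλ·cosφ2=0.75768021, x=cosφ1·sinφ2-sinφ1·cosφ2·cosΔλ=-0.56898966; θ=atan2(y, x)=126.9052° ≈ 126.9°

Leg 1: dist=6384.9 km, bearing=262.2°
Leg 2: dist=9670.7 km, bearing=257.4°
Leg 3: dist=8966.9 km, bearing=354.3°
Leg 4: dist=12322.1 km, bearing=270.3°
Leg 5: dist=12080.4 km, bearing=126.9°
Total: 49425.0 km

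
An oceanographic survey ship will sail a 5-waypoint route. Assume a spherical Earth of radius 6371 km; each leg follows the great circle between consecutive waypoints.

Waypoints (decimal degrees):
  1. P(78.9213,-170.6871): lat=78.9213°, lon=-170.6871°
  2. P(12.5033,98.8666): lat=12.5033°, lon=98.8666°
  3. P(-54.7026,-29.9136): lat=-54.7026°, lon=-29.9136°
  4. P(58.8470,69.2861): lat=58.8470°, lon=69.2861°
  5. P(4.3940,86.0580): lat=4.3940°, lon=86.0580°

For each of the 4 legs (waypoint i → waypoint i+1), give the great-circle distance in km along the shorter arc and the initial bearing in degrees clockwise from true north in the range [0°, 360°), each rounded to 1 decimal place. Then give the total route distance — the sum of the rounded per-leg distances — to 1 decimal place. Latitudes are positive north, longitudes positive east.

Leg 1: φ1=1.3774365, φ2=0.2182238, Δφ=-1.1592128, Δλ=4.7045996 rad; a=sin²(Δφ/2)+cosφ1·cosφ2·sin²(Δλ/2)=0.3945000063; c=2·atan2(√a, √(1-a))=1.358198460; dist=6371·c=8653.082 ≈ 8653.1 km; running total=8653.1 km
Leg 1 bearing: y=sinΔλ·cosφ2=-0.97625392, x=cosφ1·sinφ2-sinφ1·cosφ2·cosΔλ=0.04906410; θ=atan2(y, x)=-87.1229° <0 so +360° → 272.8771° ≈ 272.9°
Leg 2: φ1=0.2182238, φ2=-0.9547405, Δφ=-1.1729642, Δλ=-2.2476385 rad; a=sin²(Δφ/2)+cosφ1·cosφ2·sin²(Δλ/2)=0.7650109086; c=2·atan2(√a, √(1-a))=2.129422620; dist=6371·c=13566.552 ≈ 13566.6 km; running total=22219.7 km
Leg 2 bearing: y=sinΔλ·cosφ2=-0.45044262, x=cosφ1·sinφ2-sinφ1·cosφ2·cosΔλ=-0.71845551; θ=atan2(y, x)=-147.9139° <0 so +360° → 212.0861° ≈ 212.1°
Leg 3: φ1=-0.9547405, φ2=1.0270739, Δφ=1.9818144, Δλ=1.7313614 rad; a=sin²(Δφ/2)+cosφ1·cosφ2·sin²(Δλ/2)=0.8731271311; c=2·atan2(√a, √(1-a))=2.413213419; dist=6371·c=15374.583 ≈ 15374.6 km; running total=37594.3 km
Leg 3 bearing: y=sinΔλ·cosφ2=0.51067087, x=cosφ1·sinφ2-sinφ1·cosφ2·cosΔλ=0.42698927; θ=atan2(y, x)=50.0999° ≈ 50.1°
Leg 4: φ1=1.0270739, φ2=0.0766898, Δφ=-0.9503841, Δλ=0.2927249 rad; a=sin²(Δφ/2)+cosφ1·cosφ2·sin²(Δλ/2)=0.2202855807; c=2·atan2(√a, √(1-a))=0.977099765; dist=6371·c=6225.103 ≈ 6225.1 km; running total=43819.4 km
Leg 4 bearing: y=sinΔλ·cosφ2=0.28771411, x=cosφ1·sinφ2-sinφ1·cosφ2·cosΔλ=-0.77734160; θ=atan2(y, x)=159.6892° ≈ 159.7°

Leg 1: dist=8653.1 km, bearing=272.9°
Leg 2: dist=13566.6 km, bearing=212.1°
Leg 3: dist=15374.6 km, bearing=50.1°
Leg 4: dist=6225.1 km, bearing=159.7°
Total: 43819.4 km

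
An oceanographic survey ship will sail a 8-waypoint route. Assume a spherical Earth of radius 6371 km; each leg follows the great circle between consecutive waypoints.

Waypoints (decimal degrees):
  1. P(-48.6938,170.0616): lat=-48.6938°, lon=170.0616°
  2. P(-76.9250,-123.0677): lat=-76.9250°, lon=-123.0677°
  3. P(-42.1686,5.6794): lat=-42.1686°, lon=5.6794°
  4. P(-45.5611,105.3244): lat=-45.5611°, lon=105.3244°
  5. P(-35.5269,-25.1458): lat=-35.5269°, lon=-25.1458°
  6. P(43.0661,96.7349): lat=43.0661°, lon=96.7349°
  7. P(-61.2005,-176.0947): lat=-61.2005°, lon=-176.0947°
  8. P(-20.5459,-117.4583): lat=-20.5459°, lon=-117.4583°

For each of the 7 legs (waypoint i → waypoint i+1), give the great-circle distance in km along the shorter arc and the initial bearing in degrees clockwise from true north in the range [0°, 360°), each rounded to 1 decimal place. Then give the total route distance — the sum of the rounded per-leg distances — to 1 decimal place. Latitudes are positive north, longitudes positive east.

Leg 1: dist=4200.9 km, bearing=160.1°
Leg 2: dist=6305.2 km, bearing=136.2°
Leg 3: dist=7438.7 km, bearing=131.4°
Leg 4: dist=9720.4 km, bearing=218.3°
Leg 5: dist=15044.8 km, bearing=61.9°
Leg 6: dist=13957.3 km, bearing=143.8°
Leg 7: dist=6355.6 km, bearing=72.1°
Total: 63022.9 km

Leg 1: φ1=-0.8498671, φ2=-1.3425945, Δφ=-0.4927274, Δλ=-5.1160714 rad; a=sin²(Δφ/2)+cosφ1·cosφ2·sin²(Δλ/2)=0.1048124661; c=2·atan2(√a, √(1-a))=0.659375339; dist=6371·c=4200.880 ≈ 4200.9 km; running total=4200.9 km
Leg 1 bearing: y=sinΔλ·cosφ2=0.20804241, x=cosφ1·sinφ2-sinφ1·cosφ2·cosΔλ=-0.57621663; θ=atan2(y, x)=160.1479° ≈ 160.1°
Leg 2: φ1=-1.3425945, φ2=-0.7359809, Δφ=0.6066136, Δλ=2.2470608 rad; a=sin²(Δφ/2)+cosφ1·cosφ2·sin²(Δλ/2)=0.2255165837; c=2·atan2(√a, √(1-a))=0.989668668; dist=6371·c=6305.179 ≈ 6305.2 km; running total=10506.1 km
Leg 2 bearing: y=sinΔλ·cosφ2=0.57805250, x=cosφ1·sinφ2-sinφ1·cosφ2·cosΔλ=-0.60373067; θ=atan2(y, x)=136.2447° ≈ 136.2°
Leg 3: φ1=-0.7359809, φ2=-0.7951912, Δφ=-0.0592103, Δλ=1.7391333 rad; a=sin²(Δφ/2)+cosφ1·cosφ2·sin²(Δλ/2)=0.3038131936; c=2·atan2(√a, √(1-a))=1.167585592; dist=6371·c=7438.688 ≈ 7438.7 km; running total=17944.8 km
Leg 3 bearing: y=sinΔλ·cosφ2=0.69025149, x=cosφ1·sinφ2-sinφ1·cosφ2·cosΔλ=-0.60794394; θ=atan2(y, x)=131.3722° ≈ 131.4°
Leg 4: φ1=-0.7951912, φ2=-0.6200614, Δφ=0.1751298, Δλ=-2.2771346 rad; a=sin²(Δφ/2)+cosφ1·cosφ2·sin²(Δλ/2)=0.4774718359; c=2·atan2(√a, √(1-a))=1.525724740; dist=6371·c=9720.392 ≈ 9720.4 km; running total=27665.2 km
Leg 4 bearing: y=sinΔλ·cosφ2=-0.61912573, x=cosφ1·sinφ2-sinφ1·cosφ2·cosΔλ=-0.78399825; θ=atan2(y, x)=-141.7017° <0 so +360° → 218.2983° ≈ 218.3°
Leg 5: φ1=-0.6200614, φ2=0.7516452, Δφ=1.3717066, Δλ=2.1272195 rad; a=sin²(Δφ/2)+cosφ1·cosφ2·sin²(Δλ/2)=0.8554053222; c=2·atan2(√a, √(1-a))=2.361446359; dist=6371·c=15044.775 ≈ 15044.8 km; running total=42710.0 km
Leg 5 bearing: y=sinΔλ·cosφ2=0.62036021, x=cosφ1·sinφ2-sinφ1·cosφ2·cosΔλ=0.33151385; θ=atan2(y, x)=61.8804° ≈ 61.9°
Leg 6: φ1=0.7516452, φ2=-1.0681502, Δφ=-1.8197955, Δλ=-4.7617748 rad; a=sin²(Δφ/2)+cosφ1·cosφ2·sin²(Δλ/2)=0.7905037034; c=2·atan2(√a, √(1-a))=2.190762227; dist=6371·c=13957.346 ≈ 13957.3 km; running total=56667.3 km
Leg 6 bearing: y=sinΔλ·cosφ2=0.48115867, x=cosφ1·sinφ2-sinφ1·cosφ2·cosΔλ=-0.65644248; θ=atan2(y, x)=143.7594° ≈ 143.8°
Leg 7: φ1=-1.0681502, φ2=-0.3585936, Δφ=0.7095566, Δλ=1.0233982 rad; a=sin²(Δφ/2)+cosφ1·cosφ2·sin²(Δλ/2)=0.2288338770; c=2·atan2(√a, √(1-a))=0.997585756; dist=6371·c=6355.619 ≈ 6355.6 km; running total=63022.9 km
Leg 7 bearing: y=sinΔλ·cosφ2=0.79956735, x=cosφ1·sinφ2-sinφ1·cosφ2·cosΔλ=0.25800733; θ=atan2(y, x)=72.1160° ≈ 72.1°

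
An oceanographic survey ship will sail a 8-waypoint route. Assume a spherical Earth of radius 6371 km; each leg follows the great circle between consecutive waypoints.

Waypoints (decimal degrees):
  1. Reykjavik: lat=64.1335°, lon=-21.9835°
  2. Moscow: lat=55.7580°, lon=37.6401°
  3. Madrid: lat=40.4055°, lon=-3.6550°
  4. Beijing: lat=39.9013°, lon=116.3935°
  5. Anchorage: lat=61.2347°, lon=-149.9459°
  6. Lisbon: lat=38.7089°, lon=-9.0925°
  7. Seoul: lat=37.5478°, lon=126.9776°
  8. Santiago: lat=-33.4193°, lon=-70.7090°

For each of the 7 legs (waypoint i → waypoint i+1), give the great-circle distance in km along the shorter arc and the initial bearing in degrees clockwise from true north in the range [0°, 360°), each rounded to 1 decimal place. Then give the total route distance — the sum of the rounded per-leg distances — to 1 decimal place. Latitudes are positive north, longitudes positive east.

Leg 1: φ1=1.1193407, φ2=0.9731607, Δφ=-0.1461801, Δλ=1.0406281 rad; a=sin²(Δφ/2)+cosφ1·cosφ2·sin²(Δλ/2)=0.0660075978; c=2·atan2(√a, √(1-a))=0.519666574; dist=6371·c=3310.796 ≈ 3310.8 km; running total=3310.8 km
Leg 1 bearing: y=sinΔλ·cosφ2=0.48544464, x=cosφ1·sinφ2-sinφ1·cosφ2·cosΔλ=0.10462259; θ=atan2(y, x)=77.8377° ≈ 77.8°
Leg 2: φ1=0.9731607, φ2=0.7052090, Δφ=-0.2679517, Δλ=-0.7207355 rad; a=sin²(Δφ/2)+cosφ1·cosφ2·sin²(Δλ/2)=0.0711187958; c=2·atan2(√a, √(1-a))=0.539895491; dist=6371·c=3439.674 ≈ 3439.7 km; running total=6750.5 km
Leg 2 bearing: y=sinΔλ·cosφ2=-0.50252656, x=cosφ1·sinφ2-sinφ1·cosφ2·cosΔλ=-0.10821601; θ=atan2(y, x)=-102.1527° <0 so +360° → 257.8473° ≈ 257.8°
Leg 3: φ1=0.7052090, φ2=0.6964091, Δφ=-0.0088000, Δλ=2.0952416 rad; a=sin²(Δφ/2)+cosφ1·cosφ2·sin²(Δλ/2)=0.4383585545; c=2·atan2(√a, √(1-a))=1.447198991; dist=6371·c=9220.105 ≈ 9220.1 km; running total=15970.6 km
Leg 3 bearing: y=sinΔλ·cosφ2=0.66404698, x=cosφ1·sinφ2-sinφ1·cosφ2·cosΔλ=0.73745708; θ=atan2(y, x)=42.0016° ≈ 42.0°
Leg 4: φ1=0.6964091, φ2=1.0687471, Δφ=0.3723381, Δλ=-4.6484995 rad; a=sin²(Δφ/2)+cosφ1·cosφ2·sin²(Δλ/2)=0.2306305872; c=2·atan2(√a, √(1-a))=1.001856926; dist=6371·c=6382.830 ≈ 6382.8 km; running total=22353.4 km
Leg 4 bearing: y=sinΔλ·cosφ2=0.48024106, x=cosφ1·sinφ2-sinφ1·cosφ2·cosΔλ=0.69219145; θ=atan2(y, x)=34.7528° ≈ 34.8°
Leg 5: φ1=1.0687471, φ2=0.6755978, Δφ=-0.3931494, Δλ=2.4583556 rad; a=sin²(Δφ/2)+cosφ1·cosφ2·sin²(Δλ/2)=0.3715154225; c=2·atan2(√a, √(1-a))=1.310911596; dist=6371·c=8351.818 ≈ 8351.8 km; running total=30705.2 km
Leg 5 bearing: y=sinΔλ·cosφ2=0.49262968, x=cosφ1·sinφ2-sinφ1·cosφ2·cosΔλ=0.83143421; θ=atan2(y, x)=30.6470° ≈ 30.6°
Leg 6: φ1=0.6755978, φ2=0.6553327, Δφ=-0.0202650, Δλ=2.3748713 rad; a=sin²(Δφ/2)+cosφ1·cosφ2·sin²(Δλ/2)=0.5322289790; c=2·atan2(√a, √(1-a))=1.635299004; dist=6371·c=10418.490 ≈ 10418.5 km; running total=41123.7 km
Leg 6 bearing: y=sinΔλ·cosφ2=0.55005836, x=cosφ1·sinφ2-sinφ1·cosφ2·cosΔλ=0.83263496; θ=atan2(y, x)=33.4497° ≈ 33.4°
Leg 7: φ1=0.6553327, φ2=-0.5832768, Δφ=-1.2386096, Δλ=-3.4502821 rad; a=sin²(Δφ/2)+cosφ1·cosφ2·sin²(Δλ/2)=0.9830627431; c=2·atan2(√a, √(1-a))=2.880565806; dist=6371·c=18352.085 ≈ 18352.1 km; running total=59475.8 km
Leg 7 bearing: y=sinΔλ·cosφ2=0.25357899, x=cosφ1·sinφ2-sinφ1·cosφ2·cosΔλ=0.04795041; θ=atan2(y, x)=79.2921° ≈ 79.3°

Leg 1: dist=3310.8 km, bearing=77.8°
Leg 2: dist=3439.7 km, bearing=257.8°
Leg 3: dist=9220.1 km, bearing=42.0°
Leg 4: dist=6382.8 km, bearing=34.8°
Leg 5: dist=8351.8 km, bearing=30.6°
Leg 6: dist=10418.5 km, bearing=33.4°
Leg 7: dist=18352.1 km, bearing=79.3°
Total: 59475.8 km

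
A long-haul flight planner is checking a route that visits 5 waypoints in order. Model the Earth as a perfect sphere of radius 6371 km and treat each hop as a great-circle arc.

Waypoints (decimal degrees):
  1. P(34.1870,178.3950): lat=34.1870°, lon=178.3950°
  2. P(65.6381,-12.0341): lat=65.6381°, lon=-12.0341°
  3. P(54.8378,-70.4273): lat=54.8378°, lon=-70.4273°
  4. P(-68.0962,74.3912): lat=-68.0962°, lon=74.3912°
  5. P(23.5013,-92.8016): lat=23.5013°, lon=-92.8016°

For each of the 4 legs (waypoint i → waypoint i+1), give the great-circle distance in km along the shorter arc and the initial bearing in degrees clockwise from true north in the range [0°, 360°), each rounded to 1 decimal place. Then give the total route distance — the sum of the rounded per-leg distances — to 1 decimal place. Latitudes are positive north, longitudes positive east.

Leg 1: φ1=0.5966757, φ2=1.1456010, Δφ=0.5489252, Δλ=-3.3236148 rad; a=sin²(Δφ/2)+cosφ1·cosφ2·sin²(Δλ/2)=0.4118608617; c=2·atan2(√a, √(1-a))=1.393592097; dist=6371·c=8878.575 ≈ 8878.6 km; running total=8878.6 km
Leg 1 bearing: y=sinΔλ·cosφ2=0.07466998, x=cosφ1·sinφ2-sinφ1·cosφ2·cosΔλ=0.98150413; θ=atan2(y, x)=4.3505° ≈ 4.4°
Leg 2: φ1=1.1456010, φ2=0.9571002, Δφ=-0.1885008, Δλ=-1.0191536 rad; a=sin²(Δφ/2)+cosφ1·cosφ2·sin²(Δλ/2)=0.0653846675; c=2·atan2(√a, √(1-a))=0.517152218; dist=6371·c=3294.777 ≈ 3294.8 km; running total=12173.4 km
Leg 2 bearing: y=sinΔλ·cosφ2=-0.49046784, x=cosφ1·sinφ2-sinφ1·cosφ2·cosΔλ=0.06228442; θ=atan2(y, x)=-82.7628° <0 so +360° → 277.2372° ≈ 277.2°
Leg 3: φ1=0.9571002, φ2=-1.1885029, Δφ=-2.1456031, Δλ=2.5275596 rad; a=sin²(Δφ/2)+cosφ1·cosφ2·sin²(Δλ/2)=0.9670508337; c=2·atan2(√a, √(1-a))=2.776530763; dist=6371·c=17689.277 ≈ 17689.3 km; running total=29862.7 km
Leg 3 bearing: y=sinΔλ·cosφ2=0.21493924, x=cosφ1·sinφ2-sinφ1·cosφ2·cosΔλ=-0.28505297; θ=atan2(y, x)=142.9825° ≈ 143.0°
Leg 4: φ1=-1.1885029, φ2=0.4101751, Δφ=1.5986780, Δλ=-2.9180648 rad; a=sin²(Δφ/2)+cosφ1·cosφ2·sin²(Δλ/2)=0.8517887397; c=2·atan2(√a, √(1-a))=2.351215677; dist=6371·c=14979.595 ≈ 14979.6 km; running total=44842.3 km
Leg 4 bearing: y=sinΔλ·cosφ2=-0.20328365, x=cosφ1·sinφ2-sinφ1·cosφ2·cosΔλ=-0.68092179; θ=atan2(y, x)=-163.3774° <0 so +360° → 196.6226° ≈ 196.6°

Leg 1: dist=8878.6 km, bearing=4.4°
Leg 2: dist=3294.8 km, bearing=277.2°
Leg 3: dist=17689.3 km, bearing=143.0°
Leg 4: dist=14979.6 km, bearing=196.6°
Total: 44842.3 km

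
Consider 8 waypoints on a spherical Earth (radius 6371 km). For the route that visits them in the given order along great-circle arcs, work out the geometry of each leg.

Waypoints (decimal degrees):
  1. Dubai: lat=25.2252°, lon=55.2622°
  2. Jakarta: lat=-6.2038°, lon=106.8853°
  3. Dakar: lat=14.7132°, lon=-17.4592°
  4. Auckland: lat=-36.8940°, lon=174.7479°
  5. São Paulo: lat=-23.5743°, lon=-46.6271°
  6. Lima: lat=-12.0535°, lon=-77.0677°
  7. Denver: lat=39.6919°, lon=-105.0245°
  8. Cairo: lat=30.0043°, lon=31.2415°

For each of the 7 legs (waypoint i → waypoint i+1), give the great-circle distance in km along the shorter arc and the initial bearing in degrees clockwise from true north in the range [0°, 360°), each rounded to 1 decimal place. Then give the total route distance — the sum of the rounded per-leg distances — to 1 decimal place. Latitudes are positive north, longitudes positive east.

Leg 1: φ1=0.4402628, φ2=-0.1082767, Δφ=-0.5485395, Δλ=0.9009931 rad; a=sin²(Δφ/2)+cosφ1·cosφ2·sin²(Δλ/2)=0.2438574574; c=2·atan2(√a, √(1-a))=1.032952901; dist=6371·c=6580.943 ≈ 6580.9 km; running total=6580.9 km
Leg 1 bearing: y=sinΔλ·cosφ2=0.77935289, x=cosφ1·sinφ2-sinφ1·cosφ2·cosΔλ=-0.36079505; θ=atan2(y, x)=114.8414° ≈ 114.8°
Leg 2: φ1=-0.1082767, φ2=0.2567938, Δφ=0.3650705, Δλ=-2.1702209 rad; a=sin²(Δφ/2)+cosφ1·cosφ2·sin²(Δλ/2)=0.7849594924; c=2·atan2(√a, √(1-a))=2.177203584; dist=6371·c=13870.964 ≈ 13871.0 km; running total=20451.9 km
Leg 2 bearing: y=sinΔλ·cosφ2=-0.79858636, x=cosφ1·sinφ2-sinφ1·cosφ2·cosΔλ=0.19352565; θ=atan2(y, x)=-76.3778° <0 so +360° → 283.6222° ≈ 283.6°
Leg 3: φ1=0.2567938, φ2=-0.6439218, Δφ=-0.9007156, Δλ=3.3546467 rad; a=sin²(Δφ/2)+cosφ1·cosφ2·sin²(Δλ/2)=0.9542537781; c=2·atan2(√a, √(1-a))=2.710494841; dist=6371·c=17268.563 ≈ 17268.6 km; running total=37720.5 km
Leg 3 bearing: y=sinΔλ·cosφ2=-0.16910335, x=cosφ1·sinφ2-sinφ1·cosφ2·cosΔλ=-0.38212312; θ=atan2(y, x)=-156.1289° <0 so +360° → 203.8711° ≈ 203.9°
Leg 4: φ1=-0.6439218, φ2=-0.4114492, Δφ=0.2324726, Δλ=-3.8637226 rad; a=sin²(Δφ/2)+cosφ1·cosφ2·sin²(Δλ/2)=0.6549736520; c=2·atan2(√a, √(1-a))=1.885933933; dist=6371·c=12015.285 ≈ 12015.3 km; running total=49735.8 km
Leg 4 bearing: y=sinΔλ·cosφ2=0.60582020, x=cosφ1·sinφ2-sinφ1·cosφ2·cosΔλ=-0.73274453; θ=atan2(y, x)=140.4167° ≈ 140.4°
Leg 5: φ1=-0.4114492, φ2=-0.2103733, Δφ=0.2010759, Δλ=-0.5312887 rad; a=sin²(Δφ/2)+cosφ1·cosφ2·sin²(Δλ/2)=0.0718515896; c=2·atan2(√a, √(1-a))=0.542739826; dist=6371·c=3457.795 ≈ 3457.8 km; running total=53193.6 km
Leg 5 bearing: y=sinΔλ·cosφ2=-0.49547484, x=cosφ1·sinφ2-sinφ1·cosφ2·cosΔλ=0.14580960; θ=atan2(y, x)=-73.6018° <0 so +360° → 286.3982° ≈ 286.4°
Leg 6: φ1=-0.2103733, φ2=0.6927543, Δφ=0.9031276, Δλ=-0.4879382 rad; a=sin²(Δφ/2)+cosφ1·cosφ2·sin²(Δλ/2)=0.2343308369; c=2·atan2(√a, √(1-a))=1.010616762; dist=6371·c=6438.639 ≈ 6438.6 km; running total=59632.2 km
Leg 6 bearing: y=sinΔλ·cosφ2=-0.36074123, x=cosφ1·sinφ2-sinφ1·cosφ2·cosΔλ=0.76651507; θ=atan2(y, x)=-25.2029° <0 so +360° → 334.7971° ≈ 334.8°
Leg 7: φ1=0.6927543, φ2=0.5236738, Δφ=-0.1690805, Δλ=2.3782904 rad; a=sin²(Δφ/2)+cosφ1·cosφ2·sin²(Δλ/2)=0.5810592497; c=2·atan2(√a, √(1-a))=1.733633503; dist=6371·c=11044.979 ≈ 11045.0 km; running total=70677.2 km
Leg 7 bearing: y=sinΔλ·cosφ2=0.59866721, x=cosφ1·sinφ2-sinφ1·cosφ2·cosΔλ=0.78442027; θ=atan2(y, x)=37.3508° ≈ 37.4°

Leg 1: dist=6580.9 km, bearing=114.8°
Leg 2: dist=13871.0 km, bearing=283.6°
Leg 3: dist=17268.6 km, bearing=203.9°
Leg 4: dist=12015.3 km, bearing=140.4°
Leg 5: dist=3457.8 km, bearing=286.4°
Leg 6: dist=6438.6 km, bearing=334.8°
Leg 7: dist=11045.0 km, bearing=37.4°
Total: 70677.2 km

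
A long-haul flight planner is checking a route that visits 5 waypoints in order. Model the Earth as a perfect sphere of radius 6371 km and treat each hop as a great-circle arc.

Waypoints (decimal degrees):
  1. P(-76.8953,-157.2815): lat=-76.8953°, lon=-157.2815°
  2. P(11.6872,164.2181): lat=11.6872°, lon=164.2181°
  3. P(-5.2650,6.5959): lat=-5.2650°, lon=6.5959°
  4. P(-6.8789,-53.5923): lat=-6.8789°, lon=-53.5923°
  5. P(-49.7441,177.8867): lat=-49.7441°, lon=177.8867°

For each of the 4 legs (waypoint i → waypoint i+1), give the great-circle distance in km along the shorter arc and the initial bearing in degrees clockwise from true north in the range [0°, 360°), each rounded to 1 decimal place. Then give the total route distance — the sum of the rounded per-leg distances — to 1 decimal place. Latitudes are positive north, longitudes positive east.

Leg 1: φ1=-1.3420762, φ2=0.2039801, Δφ=1.5460563, Δλ=5.6112266 rad; a=sin²(Δφ/2)+cosφ1·cosφ2·sin²(Δλ/2)=0.5117655473; c=2·atan2(√a, √(1-a))=1.594329594; dist=6371·c=10157.474 ≈ 10157.5 km; running total=10157.5 km
Leg 1 bearing: y=sinΔλ·cosφ2=-0.60961407, x=cosφ1·sinφ2-sinφ1·cosφ2·cosΔλ=0.79234902; θ=atan2(y, x)=-37.5738° <0 so +360° → 322.4262° ≈ 322.4°
Leg 2: φ1=0.2039801, φ2=-0.0918916, Δφ=-0.2958717, Δλ=-2.7510264 rad; a=sin²(Δφ/2)+cosφ1·cosφ2·sin²(Δλ/2)=0.9601453250; c=2·atan2(√a, √(1-a))=2.739619067; dist=6371·c=17454.113 ≈ 17454.1 km; running total=27611.6 km
Leg 2 bearing: y=sinΔλ·cosφ2=-0.37910587, x=cosφ1·sinφ2-sinφ1·cosφ2·cosΔλ=0.09666363; θ=atan2(y, x)=-75.6956° <0 so +360° → 284.3044° ≈ 284.3°
Leg 3: φ1=-0.0918916, φ2=-0.1200595, Δφ=-0.0281679, Δλ=-1.0504823 rad; a=sin²(Δφ/2)+cosφ1·cosφ2·sin²(Δλ/2)=0.2487590061; c=2·atan2(√a, √(1-a))=1.044329220; dist=6371·c=6653.421 ≈ 6653.4 km; running total=34265.0 km
Leg 3 bearing: y=sinΔλ·cosφ2=-0.86141723, x=cosφ1·sinφ2-sinφ1·cosφ2·cosΔλ=-0.07397442; θ=atan2(y, x)=-94.9082° <0 so +360° → 265.0918° ≈ 265.1°
Leg 4: φ1=-0.1200595, φ2=-0.8681983, Δφ=-0.7481389, Δλ=4.0400707 rad; a=sin²(Δφ/2)+cosφ1·cosφ2·sin²(Δλ/2)=0.6540767456; c=2·atan2(√a, √(1-a))=1.884047785; dist=6371·c=12003.268 ≈ 12003.3 km; running total=46268.3 km
Leg 4 bearing: y=sinΔλ·cosφ2=-0.50557593, x=cosφ1·sinφ2-sinφ1·cosφ2·cosΔλ=-0.80587493; θ=atan2(y, x)=-147.8974° <0 so +360° → 212.1026° ≈ 212.1°

Leg 1: dist=10157.5 km, bearing=322.4°
Leg 2: dist=17454.1 km, bearing=284.3°
Leg 3: dist=6653.4 km, bearing=265.1°
Leg 4: dist=12003.3 km, bearing=212.1°
Total: 46268.3 km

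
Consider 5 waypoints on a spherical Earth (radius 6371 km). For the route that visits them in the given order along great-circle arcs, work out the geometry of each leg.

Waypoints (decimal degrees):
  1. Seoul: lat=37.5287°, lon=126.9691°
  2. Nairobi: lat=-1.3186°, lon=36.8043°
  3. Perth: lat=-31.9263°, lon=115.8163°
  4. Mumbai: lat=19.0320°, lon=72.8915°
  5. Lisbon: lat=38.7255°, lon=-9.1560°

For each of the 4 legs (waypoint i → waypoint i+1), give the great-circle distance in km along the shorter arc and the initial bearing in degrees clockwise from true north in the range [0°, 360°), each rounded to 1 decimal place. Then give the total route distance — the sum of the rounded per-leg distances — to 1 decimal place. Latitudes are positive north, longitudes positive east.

Leg 1: dist=10111.4 km, bearing=269.1°
Leg 2: dist=8894.0 km, bearing=122.2°
Leg 3: dist=7280.7 km, bearing=315.0°
Leg 4: dist=8026.0 km, bearing=305.7°
Total: 34312.1 km

Leg 1: φ1=0.6549994, φ2=-0.0230139, Δφ=-0.6780133, Δλ=-1.5736726 rad; a=sin²(Δφ/2)+cosφ1·cosφ2·sin²(Δλ/2)=0.5081491639; c=2·atan2(√a, √(1-a))=1.587095376; dist=6371·c=10111.385 ≈ 10111.4 km; running total=10111.4 km
Leg 1 bearing: y=sinΔλ·cosφ2=-0.99973106, x=cosφ1·sinφ2-sinφ1·cosφ2·cosΔλ=-0.01649787; θ=atan2(y, x)=-90.9454° <0 so +360° → 269.0546° ≈ 269.1°
Leg 2: φ1=-0.0230139, φ2=-0.5572191, Δφ=-0.5342051, Δλ=1.3790195 rad; a=sin²(Δφ/2)+cosφ1·cosφ2·sin²(Δλ/2)=0.4130514365; c=2·atan2(√a, √(1-a))=1.396010606; dist=6371·c=8893.984 ≈ 8894.0 km; running total=19005.4 km
Leg 2 bearing: y=sinΔλ·cosφ2=0.83316939, x=cosφ1·sinφ2-sinφ1·cosφ2·cosΔλ=-0.52496529; θ=atan2(y, x)=122.2143° ≈ 122.2°
Leg 3: φ1=-0.5572191, φ2=0.3321711, Δφ=0.8893901, Δλ=-0.7491791 rad; a=sin²(Δφ/2)+cosφ1·cosφ2·sin²(Δλ/2)=0.2924703580; c=2·atan2(√a, √(1-a))=1.142788363; dist=6371·c=7280.705 ≈ 7280.7 km; running total=26286.1 km
Leg 3 bearing: y=sinΔλ·cosφ2=-0.64381003, x=cosφ1·sinφ2-sinφ1·cosφ2·cosΔλ=0.64283313; θ=atan2(y, x)=-45.0435° <0 so +360° → 314.9565° ≈ 315.0°
Leg 4: φ1=0.3321711, φ2=0.6758875, Δφ=0.3437164, Δλ=-1.4319990 rad; a=sin²(Δφ/2)+cosφ1·cosφ2·sin²(Δλ/2)=0.3469809877; c=2·atan2(√a, √(1-a))=1.259767748; dist=6371·c=8025.980 ≈ 8026.0 km; running total=34312.1 km
Leg 4 bearing: y=sinΔλ·cosφ2=-0.77264942, x=cosφ1·sinφ2-sinφ1·cosφ2·cosΔλ=0.55619565; θ=atan2(y, x)=-54.2516° <0 so +360° → 305.7484° ≈ 305.7°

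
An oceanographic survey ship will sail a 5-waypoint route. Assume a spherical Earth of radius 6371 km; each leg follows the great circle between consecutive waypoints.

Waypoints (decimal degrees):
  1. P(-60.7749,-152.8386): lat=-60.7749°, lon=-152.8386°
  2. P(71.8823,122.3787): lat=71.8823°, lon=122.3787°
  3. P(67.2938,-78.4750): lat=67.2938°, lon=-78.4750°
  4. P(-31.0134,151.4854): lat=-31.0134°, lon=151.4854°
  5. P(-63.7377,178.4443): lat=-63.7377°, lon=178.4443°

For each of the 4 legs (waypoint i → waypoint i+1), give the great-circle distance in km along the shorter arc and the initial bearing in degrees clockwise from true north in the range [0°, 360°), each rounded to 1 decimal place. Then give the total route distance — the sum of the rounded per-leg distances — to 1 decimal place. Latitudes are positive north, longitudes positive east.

Leg 1: φ1=-1.0607221, φ2=1.2545828, Δφ=2.3153049, Δλ=4.8034480 rad; a=sin²(Δφ/2)+cosφ1·cosφ2·sin²(Δλ/2)=0.9078164344; c=2·atan2(√a, √(1-a))=2.524618530; dist=6371·c=16084.345 ≈ 16084.3 km; running total=16084.3 km
Leg 1 bearing: y=sinΔλ·cosφ2=-0.30968170, x=cosφ1·sinφ2-sinφ1·cosφ2·cosΔλ=0.48871287; θ=atan2(y, x)=-32.3611° <0 so +360° → 327.6389° ≈ 327.6°
Leg 2: φ1=1.2545828, φ2=1.1744984, Δφ=-0.0800844, Δλ=-3.5055584 rad; a=sin²(Δφ/2)+cosφ1·cosφ2·sin²(Δλ/2)=0.1177071459; c=2·atan2(√a, √(1-a))=0.700398031; dist=6371·c=4462.236 ≈ 4462.2 km; running total=20546.5 km
Leg 2 bearing: y=sinΔλ·cosφ2=0.13741151, x=cosφ1·sinφ2-sinφ1·cosφ2·cosΔλ=0.62970372; θ=atan2(y, x)=12.3099° ≈ 12.3°
Leg 3: φ1=1.1744984, φ2=-0.5412859, Δφ=-1.7157843, Δλ=4.0135661 rad; a=sin²(Δφ/2)+cosφ1·cosφ2·sin²(Δλ/2)=0.8440655165; c=2·atan2(√a, √(1-a))=2.329706421; dist=6371·c=14842.560 ≈ 14842.6 km; running total=35389.1 km
Leg 3 bearing: y=sinΔλ·cosφ2=-0.65615505, x=cosφ1·sinφ2-sinφ1·cosφ2·cosΔλ=0.30973575; θ=atan2(y, x)=-64.7305° <0 so +360° → 295.2695° ≈ 295.3°
Leg 4: φ1=-0.5412859, φ2=-1.1124327, Δφ=-0.5711468, Δλ=0.4705216 rad; a=sin²(Δφ/2)+cosφ1·cosφ2·sin²(Δλ/2)=0.0999641436; c=2·atan2(√a, √(1-a))=0.643381578; dist=6371·c=4098.984 ≈ 4099.0 km; running total=39488.1 km
Leg 4 bearing: y=sinΔλ·cosφ2=0.20059941, x=cosφ1·sinφ2-sinφ1·cosφ2·cosΔλ=-0.56537168; θ=atan2(y, x)=160.4648° ≈ 160.5°

Leg 1: dist=16084.3 km, bearing=327.6°
Leg 2: dist=4462.2 km, bearing=12.3°
Leg 3: dist=14842.6 km, bearing=295.3°
Leg 4: dist=4099.0 km, bearing=160.5°
Total: 39488.1 km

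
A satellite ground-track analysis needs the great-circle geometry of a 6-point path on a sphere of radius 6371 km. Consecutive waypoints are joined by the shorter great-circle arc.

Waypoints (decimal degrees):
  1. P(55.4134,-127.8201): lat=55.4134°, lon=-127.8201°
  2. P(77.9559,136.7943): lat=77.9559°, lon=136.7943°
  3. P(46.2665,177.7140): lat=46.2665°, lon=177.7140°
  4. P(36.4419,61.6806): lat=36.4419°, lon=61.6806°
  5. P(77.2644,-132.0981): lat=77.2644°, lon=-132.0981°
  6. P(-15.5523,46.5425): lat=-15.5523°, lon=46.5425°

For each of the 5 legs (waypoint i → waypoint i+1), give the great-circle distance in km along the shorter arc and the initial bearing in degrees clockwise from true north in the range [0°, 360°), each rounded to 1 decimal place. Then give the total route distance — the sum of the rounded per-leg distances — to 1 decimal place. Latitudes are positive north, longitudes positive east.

Leg 1: φ1=0.9671463, φ2=1.3605871, Δφ=0.3934408, Δλ=4.6183925 rad; a=sin²(Δφ/2)+cosφ1·cosφ2·sin²(Δλ/2)=0.1029853031; c=2·atan2(√a, √(1-a))=0.653387125; dist=6371·c=4162.729 ≈ 4162.7 km; running total=4162.7 km
Leg 1 bearing: y=sinΔλ·cosφ2=-0.20774337, x=cosφ1·sinφ2-sinφ1·cosφ2·cosΔλ=0.57127928; θ=atan2(y, x)=-19.9836° <0 so +360° → 340.0164° ≈ 340.0°
Leg 2: φ1=1.3605871, φ2=0.8075028, Δφ=-0.5530844, Δλ=0.7141835 rad; a=sin²(Δφ/2)+cosφ1·cosφ2·sin²(Δλ/2)=0.0921712529; c=2·atan2(√a, √(1-a))=0.616931560; dist=6371·c=3930.471 ≈ 3930.5 km; running total=8093.2 km
Leg 2 bearing: y=sinΔλ·cosφ2=0.45280523, x=cosφ1·sinφ2-sinφ1·cosφ2·cosΔλ=-0.36009759; θ=atan2(y, x)=128.4938° ≈ 128.5°
Leg 3: φ1=0.8075028, φ2=0.6360311, Δφ=-0.1714716, Δλ=-2.0251649 rad; a=sin²(Δφ/2)+cosφ1·cosφ2·sin²(Δλ/2)=0.4074367898; c=2·atan2(√a, √(1-a))=1.384595822; dist=6371·c=8821.260 ≈ 8821.3 km; running total=16914.5 km
Leg 3 bearing: y=sinΔλ·cosφ2=-0.72283782, x=cosφ1·sinφ2-sinφ1·cosφ2·cosΔλ=0.66575799; θ=atan2(y, x)=-47.3539° <0 so +360° → 312.6461° ≈ 312.6°
Leg 4: φ1=0.6360311, φ2=1.3485182, Δφ=0.7124870, Δλ=-3.3820763 rad; a=sin²(Δφ/2)+cosφ1·cosφ2·sin²(Δλ/2)=0.2964240337; c=2·atan2(√a, √(1-a))=1.151462669; dist=6371·c=7335.969 ≈ 7336.0 km; running total=24250.5 km
Leg 4 bearing: y=sinΔλ·cosφ2=0.05250566, x=cosφ1·sinφ2-sinφ1·cosφ2·cosΔλ=0.91185002; θ=atan2(y, x)=3.2955° ≈ 3.3°
Leg 5: φ1=1.3485182, φ2=-0.2714388, Δφ=-1.6199570, Δλ=3.1178666 rad; a=sin²(Δφ/2)+cosφ1·cosφ2·sin²(Δλ/2)=0.7369212404; c=2·atan2(√a, √(1-a))=2.064445441; dist=6371·c=13152.582 ≈ 13152.6 km; running total=37403.1 km
Leg 5 bearing: y=sinΔλ·cosφ2=0.02285516, x=cosφ1·sinφ2-sinφ1·cosφ2·cosΔλ=0.88031298; θ=atan2(y, x)=1.4872° ≈ 1.5°

Leg 1: dist=4162.7 km, bearing=340.0°
Leg 2: dist=3930.5 km, bearing=128.5°
Leg 3: dist=8821.3 km, bearing=312.6°
Leg 4: dist=7336.0 km, bearing=3.3°
Leg 5: dist=13152.6 km, bearing=1.5°
Total: 37403.1 km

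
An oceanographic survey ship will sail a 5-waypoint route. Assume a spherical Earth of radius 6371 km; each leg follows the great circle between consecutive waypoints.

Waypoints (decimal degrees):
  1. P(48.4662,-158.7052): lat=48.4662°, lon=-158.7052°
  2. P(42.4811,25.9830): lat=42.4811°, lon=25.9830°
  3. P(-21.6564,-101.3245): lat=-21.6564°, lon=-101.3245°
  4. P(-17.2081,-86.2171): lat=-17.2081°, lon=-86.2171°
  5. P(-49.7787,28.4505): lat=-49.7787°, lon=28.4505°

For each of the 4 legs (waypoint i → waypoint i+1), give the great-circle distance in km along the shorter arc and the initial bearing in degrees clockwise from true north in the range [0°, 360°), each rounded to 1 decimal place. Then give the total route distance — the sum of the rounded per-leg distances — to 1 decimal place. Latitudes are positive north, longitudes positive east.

Leg 1: dist=9891.8 km, bearing=356.5°
Leg 2: dist=14639.6 km, bearing=278.3°
Leg 3: dist=1658.6 km, bearing=75.3°
Leg 4: dist=10208.6 km, bearing=144.0°
Total: 36398.6 km

Leg 1: φ1=0.8458948, φ2=0.7414351, Δφ=-0.1044597, Δλ=3.2234172 rad; a=sin²(Δφ/2)+cosφ1·cosφ2·sin²(Δλ/2)=0.4909155729; c=2·atan2(√a, √(1-a))=1.552626473; dist=6371·c=9891.783 ≈ 9891.8 km; running total=9891.8 km
Leg 1 bearing: y=sinΔλ·cosφ2=-0.06027828, x=cosφ1·sinφ2-sinφ1·cosφ2·cosΔλ=0.99801624; θ=atan2(y, x)=-3.4564° <0 so +360° → 356.5436° ≈ 356.5°
Leg 2: φ1=0.7414351, φ2=-0.3779755, Δφ=-1.1194105, Δλ=-2.2219350 rad; a=sin²(Δφ/2)+cosφ1·cosφ2·sin²(Δλ/2)=0.8323357457; c=2·atan2(√a, √(1-a))=2.297850368; dist=6371·c=14639.605 ≈ 14639.6 km; running total=24531.4 km
Leg 2 bearing: y=sinΔλ·cosφ2=-0.73925019, x=cosφ1·sinφ2-sinφ1·cosφ2·cosΔλ=0.10826338; θ=atan2(y, x)=-81.6682° <0 so +360° → 278.3318° ≈ 278.3°
Leg 3: φ1=-0.3779755, φ2=-0.3003380, Δφ=0.0776375, Δλ=0.2636739 rad; a=sin²(Δφ/2)+cosφ1·cosφ2·sin²(Δλ/2)=0.0168479468; c=2·atan2(√a, √(1-a))=0.260333817; dist=6371·c=1658.587 ≈ 1658.6 km; running total=26190.0 km
Leg 3 bearing: y=sinΔλ·cosφ2=0.24896254, x=cosφ1·sinφ2-sinφ1·cosφ2·cosΔλ=0.06537605; θ=atan2(y, x)=75.2867° ≈ 75.3°
Leg 4: φ1=-0.3003380, φ2=-0.8688022, Δφ=-0.5684642, Δλ=2.0013272 rad; a=sin²(Δφ/2)+cosφ1·cosφ2·sin²(Δλ/2)=0.5157728607; c=2·atan2(√a, √(1-a))=1.602347283; dist=6371·c=10208.555 ≈ 10208.6 km; running total=36398.6 km
Leg 4 bearing: y=sinΔλ·cosφ2=0.58681401, x=cosφ1·sinφ2-sinφ1·cosφ2·cosΔλ=-0.80910703; θ=atan2(y, x)=144.0481° ≈ 144.0°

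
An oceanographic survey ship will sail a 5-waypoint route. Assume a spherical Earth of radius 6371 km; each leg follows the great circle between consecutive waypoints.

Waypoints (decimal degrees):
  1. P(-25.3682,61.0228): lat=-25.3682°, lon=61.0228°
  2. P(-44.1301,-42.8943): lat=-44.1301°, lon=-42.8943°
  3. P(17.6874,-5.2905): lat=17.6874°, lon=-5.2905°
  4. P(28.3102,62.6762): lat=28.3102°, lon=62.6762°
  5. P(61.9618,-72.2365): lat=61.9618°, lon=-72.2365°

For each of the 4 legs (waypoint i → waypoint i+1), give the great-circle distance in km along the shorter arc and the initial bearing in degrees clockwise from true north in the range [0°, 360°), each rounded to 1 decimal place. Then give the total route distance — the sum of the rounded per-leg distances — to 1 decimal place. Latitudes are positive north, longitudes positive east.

Leg 1: φ1=-0.4427586, φ2=-0.7702155, Δφ=-0.3274569, Δλ=-1.8136955 rad; a=sin²(Δφ/2)+cosφ1·cosφ2·sin²(Δλ/2)=0.4288367585; c=2·atan2(√a, √(1-a))=1.427984896; dist=6371·c=9097.692 ≈ 9097.7 km; running total=9097.7 km
Leg 1 bearing: y=sinΔλ·cosφ2=-0.69669056, x=cosφ1·sinφ2-sinφ1·cosφ2·cosΔλ=-0.70311126; θ=atan2(y, x)=-135.2628° <0 so +360° → 224.7372° ≈ 224.7°
Leg 2: φ1=-0.7702155, φ2=0.3087034, Δφ=1.0789189, Δλ=0.6563101 rad; a=sin²(Δφ/2)+cosφ1·cosφ2·sin²(Δλ/2)=0.3348924300; c=2·atan2(√a, √(1-a))=1.234264835; dist=6371·c=7863.501 ≈ 7863.5 km; running total=16961.2 km
Leg 2 bearing: y=sinΔλ·cosφ2=0.58135264, x=cosφ1·sinφ2-sinφ1·cosφ2·cosΔλ=0.74363101; θ=atan2(y, x)=38.0174° ≈ 38.0°
Leg 3: φ1=0.3087034, φ2=0.4941062, Δφ=0.1854028, Δλ=1.1862427 rad; a=sin²(Δφ/2)+cosφ1·cosφ2·sin²(Δλ/2)=0.2706252608; c=2·atan2(√a, √(1-a))=1.094208989; dist=6371·c=6971.205 ≈ 6971.2 km; running total=23932.4 km
Leg 3 bearing: y=sinΔλ·cosφ2=0.81609430, x=cosφ1·sinφ2-sinφ1·cosφ2·cosΔλ=0.35148116; θ=atan2(y, x)=66.6991° ≈ 66.7°
Leg 4: φ1=0.4941062, φ2=1.0814374, Δφ=0.5873312, Δλ=-2.3546708 rad; a=sin²(Δφ/2)+cosφ1·cosφ2·sin²(Δλ/2)=0.4367981405; c=2·atan2(√a, √(1-a))=1.444053553; dist=6371·c=9200.065 ≈ 9200.1 km; running total=33132.5 km
Leg 4 bearing: y=sinΔλ·cosφ2=-0.33288876, x=cosφ1·sinφ2-sinφ1·cosφ2·cosΔλ=0.93445555; θ=atan2(y, x)=-19.6078° <0 so +360° → 340.3922° ≈ 340.4°

Leg 1: dist=9097.7 km, bearing=224.7°
Leg 2: dist=7863.5 km, bearing=38.0°
Leg 3: dist=6971.2 km, bearing=66.7°
Leg 4: dist=9200.1 km, bearing=340.4°
Total: 33132.5 km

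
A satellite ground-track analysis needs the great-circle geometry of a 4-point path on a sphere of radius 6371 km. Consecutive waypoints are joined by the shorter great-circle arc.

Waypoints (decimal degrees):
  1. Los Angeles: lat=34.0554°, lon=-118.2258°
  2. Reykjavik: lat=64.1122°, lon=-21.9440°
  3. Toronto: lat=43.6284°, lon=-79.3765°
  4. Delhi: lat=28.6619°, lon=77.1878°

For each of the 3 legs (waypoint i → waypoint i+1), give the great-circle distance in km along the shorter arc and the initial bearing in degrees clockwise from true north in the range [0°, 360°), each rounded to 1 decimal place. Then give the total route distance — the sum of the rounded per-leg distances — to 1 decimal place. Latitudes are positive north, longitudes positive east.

Leg 1: dist=6931.9 km, bearing=29.3°
Leg 2: dist=4195.9 km, bearing=265.4°
Leg 3: dist=11629.2 km, bearing=21.1°
Total: 22757.0 km

Leg 1: φ1=0.5943789, φ2=1.1189690, Δφ=0.5245901, Δλ=1.6804344 rad; a=sin²(Δφ/2)+cosφ1·cosφ2·sin²(Δλ/2)=0.2678903655; c=2·atan2(√a, √(1-a))=1.088043384; dist=6371·c=6931.924 ≈ 6931.9 km; running total=6931.9 km
Leg 1 bearing: y=sinΔλ·cosφ2=0.43398872, x=cosφ1·sinφ2-sinφ1·cosφ2·cosΔλ=0.77211026; θ=atan2(y, x)=29.3395° ≈ 29.3°
Leg 2: φ1=1.1189690, φ2=0.7614592, Δφ=-0.3575098, Δλ=-1.0023862 rad; a=sin²(Δφ/2)+cosφ1·cosφ2·sin²(Δλ/2)=0.1045714337; c=2·atan2(√a, √(1-a))=0.658588052; dist=6371·c=4195.864 ≈ 4195.9 km; running total=11127.8 km
Leg 2 bearing: y=sinΔλ·cosφ2=-0.61001338, x=cosφ1·sinφ2-sinφ1·cosφ2·cosΔλ=-0.04928152; θ=atan2(y, x)=-94.6188° <0 so +360° → 265.3812° ≈ 265.4°
Leg 3: φ1=0.7614592, φ2=0.5002445, Δφ=-0.2612147, Δλ=2.7325625 rad; a=sin²(Δφ/2)+cosφ1·cosφ2·sin²(Δλ/2)=0.6259000438; c=2·atan2(√a, √(1-a))=1.825336152; dist=6371·c=11629.217 ≈ 11629.2 km; running total=22757.0 km
Leg 3 bearing: y=sinΔλ·cosφ2=0.34898519, x=cosφ1·sinφ2-sinφ1·cosφ2·cosΔλ=0.90266608; θ=atan2(y, x)=21.1373° ≈ 21.1°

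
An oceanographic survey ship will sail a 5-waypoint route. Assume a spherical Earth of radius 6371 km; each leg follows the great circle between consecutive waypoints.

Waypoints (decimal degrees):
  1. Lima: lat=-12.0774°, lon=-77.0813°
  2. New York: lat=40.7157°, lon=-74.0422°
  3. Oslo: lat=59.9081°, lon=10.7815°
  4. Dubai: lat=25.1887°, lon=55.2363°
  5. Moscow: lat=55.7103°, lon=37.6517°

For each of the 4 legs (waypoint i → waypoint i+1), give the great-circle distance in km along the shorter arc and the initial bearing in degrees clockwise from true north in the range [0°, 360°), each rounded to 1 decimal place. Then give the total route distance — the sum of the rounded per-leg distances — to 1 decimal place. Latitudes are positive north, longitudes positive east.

Leg 1: φ1=-0.2107904, φ2=0.7106230, Δφ=0.9214134, Δλ=0.0530423 rad; a=sin²(Δφ/2)+cosφ1·cosφ2·sin²(Δλ/2)=0.1981736845; c=2·atan2(√a, √(1-a))=0.922721569; dist=6371·c=5878.659 ≈ 5878.7 km; running total=5878.7 km
Leg 1 bearing: y=sinΔλ·cosφ2=0.04018486, x=cosφ1·sinφ2-sinφ1·cosφ2·cosΔλ=0.79623406; θ=atan2(y, x)=2.8892° ≈ 2.9°
Leg 2: φ1=0.7106230, φ2=1.0455936, Δφ=0.3349706, Δλ=1.4804528 rad; a=sin²(Δφ/2)+cosφ1·cosφ2·sin²(Δλ/2)=0.2006618140; c=2·atan2(√a, √(1-a))=0.928948728; dist=6371·c=5918.332 ≈ 5918.3 km; running total=11797.0 km
Leg 2 bearing: y=sinΔλ·cosφ2=0.49934366, x=cosφ1·sinφ2-sinφ1·cosφ2·cosΔλ=0.62629267; θ=atan2(y, x)=38.5654° ≈ 38.6°
Leg 3: φ1=1.0455936, φ2=0.4396257, Δφ=-0.6059678, Δλ=0.7758826 rad; a=sin²(Δφ/2)+cosφ1·cosφ2·sin²(Δλ/2)=0.1539498355; c=2·atan2(√a, √(1-a))=0.806401474; dist=6371·c=5137.584 ≈ 5137.6 km; running total=16934.6 km
Leg 3 bearing: y=sinΔλ·cosφ2=0.63375114, x=cosφ1·sinφ2-sinφ1·cosφ2·cosΔλ=-0.34548028; θ=atan2(y, x)=118.5964° ≈ 118.6°
Leg 4: φ1=0.4396257, φ2=0.9723282, Δφ=0.5327024, Δλ=-0.3069092 rad; a=sin²(Δφ/2)+cosφ1·cosφ2·sin²(Δλ/2)=0.0811922632; c=2·atan2(√a, √(1-a))=0.577893010; dist=6371·c=3681.756 ≈ 3681.8 km; running total=20616.4 km
Leg 4 bearing: y=sinΔλ·cosφ2=-0.17020406, x=cosφ1·sinφ2-sinφ1·cosφ2·cosΔλ=0.51906733; θ=atan2(y, x)=-18.1545° <0 so +360° → 341.8455° ≈ 341.8°

Leg 1: dist=5878.7 km, bearing=2.9°
Leg 2: dist=5918.3 km, bearing=38.6°
Leg 3: dist=5137.6 km, bearing=118.6°
Leg 4: dist=3681.8 km, bearing=341.8°
Total: 20616.4 km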